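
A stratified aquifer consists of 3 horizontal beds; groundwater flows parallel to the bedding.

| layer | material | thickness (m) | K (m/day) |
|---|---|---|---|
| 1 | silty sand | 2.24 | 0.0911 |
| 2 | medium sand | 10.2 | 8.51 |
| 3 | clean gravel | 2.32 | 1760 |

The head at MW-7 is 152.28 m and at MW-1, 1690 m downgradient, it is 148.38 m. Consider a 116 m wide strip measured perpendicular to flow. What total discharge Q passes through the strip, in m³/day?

Flow is parallel to layering, so each bed carries its own Darcy discharge and the transmissivities add.
Σ(K_i·b_i) = 0.0911×2.24 + 8.51×10.2 + 1760×2.32 = 4170 m²/day.
Hydraulic gradient i = (152.28 − 148.38) / 1690 = 3.9 / 1690 = 0.002308.
Q = Σ(K_i·b_i) · W · i = 4170 × 116 × 0.002308 = 1116 m³/day.

1120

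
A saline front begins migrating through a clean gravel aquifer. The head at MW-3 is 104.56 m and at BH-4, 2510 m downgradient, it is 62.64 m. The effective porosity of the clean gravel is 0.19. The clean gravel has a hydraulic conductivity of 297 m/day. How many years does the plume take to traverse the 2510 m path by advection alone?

0.263

Hydraulic gradient i = (104.56 − 62.64) / 2510 = 41.92 / 2510 = 0.01670.
Darcy flux q = K · i = 297.0 × 0.01670 = 4.960 m/day.
Seepage velocity v = q / n_e = 4.960 / 0.19 = 26.11 m/day.
Travel time t = L / v = 2510 / 26.11 = 96.14 days = 0.2632 years.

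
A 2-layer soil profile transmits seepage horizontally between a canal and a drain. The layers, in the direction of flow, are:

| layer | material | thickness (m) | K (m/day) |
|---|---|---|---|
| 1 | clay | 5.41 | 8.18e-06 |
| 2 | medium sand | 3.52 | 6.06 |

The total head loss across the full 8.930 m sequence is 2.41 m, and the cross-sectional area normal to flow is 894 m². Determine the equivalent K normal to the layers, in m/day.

Flow is perpendicular to layering, so the layers act in series and the equivalent K is the thickness-weighted harmonic mean.
Total thickness L = 5.41 + 3.52 = 8.930 m.
Σ(b_i/K_i) = 5.41/8.18e-06 + 3.52/6.06 = 6.614e+05 d.
K_eq = L / Σ(b_i/K_i) = 8.930 / 6.614e+05 = 1.350e-05 m/day.

1.35e-05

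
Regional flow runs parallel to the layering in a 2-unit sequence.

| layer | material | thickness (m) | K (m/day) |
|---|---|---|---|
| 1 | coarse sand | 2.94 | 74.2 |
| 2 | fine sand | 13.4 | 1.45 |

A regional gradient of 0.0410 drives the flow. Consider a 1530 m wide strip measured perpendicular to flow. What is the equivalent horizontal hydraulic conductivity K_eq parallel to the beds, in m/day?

Flow is parallel to layering, so each bed carries its own Darcy discharge and the transmissivities add.
Σ(K_i·b_i) = 74.2×2.94 + 1.45×13.4 = 237.6 m²/day.
Total thickness b = 16.34 m, so K_eq = Σ(K_i·b_i)/b = 14.54 m/day.

14.5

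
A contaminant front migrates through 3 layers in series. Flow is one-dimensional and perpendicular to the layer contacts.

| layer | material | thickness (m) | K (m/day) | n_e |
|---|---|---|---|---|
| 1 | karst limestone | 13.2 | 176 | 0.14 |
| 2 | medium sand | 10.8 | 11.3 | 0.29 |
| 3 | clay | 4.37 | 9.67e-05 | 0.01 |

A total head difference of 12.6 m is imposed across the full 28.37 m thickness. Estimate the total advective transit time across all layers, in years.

49.3

With flow normal to the layers, continuity requires the same specific discharge q through every layer.
Σ(b_i/K_i) = 13.2/176 + 10.8/11.3 + 4.37/9.67e-05 = 45192 d.
q = Δh / Σ(b_i/K_i) = 12.6 / 45192 = 0.0002788 m/day.
In each layer the seepage velocity is v_i = q/n_i, so the layer transit time is t_i = b_i·n_i / q:
  layer 1 (karst limestone): t_1 = 13.2 × 0.14 / 0.0002788 = 6628 d
  layer 2 (medium sand): t_2 = 10.8 × 0.29 / 0.0002788 = 11234 d
  layer 3 (clay): t_3 = 4.37 × 0.01 / 0.0002788 = 156.7 d
Total t = Σ t_i = 18018 days = 49.33 years.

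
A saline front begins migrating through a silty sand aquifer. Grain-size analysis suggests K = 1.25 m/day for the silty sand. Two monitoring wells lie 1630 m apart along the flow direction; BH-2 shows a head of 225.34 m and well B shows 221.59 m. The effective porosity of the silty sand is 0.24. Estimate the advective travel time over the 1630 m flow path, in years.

Hydraulic gradient i = (225.34 − 221.59) / 1630 = 3.75 / 1630 = 0.002301.
Darcy flux q = K · i = 1.250 × 0.002301 = 0.002876 m/day.
Seepage velocity v = q / n_e = 0.002876 / 0.24 = 0.01198 m/day.
Travel time t = L / v = 1630 / 0.01198 = 1.360e+05 days = 372.4 years.

372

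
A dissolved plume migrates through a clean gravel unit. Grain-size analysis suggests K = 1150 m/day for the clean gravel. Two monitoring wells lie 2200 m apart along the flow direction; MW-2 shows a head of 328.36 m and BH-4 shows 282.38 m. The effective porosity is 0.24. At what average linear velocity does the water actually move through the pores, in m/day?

100

Hydraulic gradient i = (328.36 − 282.38) / 2200 = 45.98 / 2200 = 0.02090.
Darcy flux q = K · i = 1150 × 0.02090 = 24.03 m/day.
Seepage velocity v = q / n_e = 24.03 / 0.24 = 100.1 m/day.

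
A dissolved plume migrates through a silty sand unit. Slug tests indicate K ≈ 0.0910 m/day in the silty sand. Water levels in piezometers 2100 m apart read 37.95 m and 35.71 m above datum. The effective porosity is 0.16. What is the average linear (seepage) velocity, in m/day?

Hydraulic gradient i = (37.95 − 35.71) / 2100 = 2.24 / 2100 = 0.001067.
Darcy flux q = K · i = 0.09100 × 0.001067 = 9.707e-05 m/day.
Seepage velocity v = q / n_e = 9.707e-05 / 0.16 = 0.0006067 m/day.

0.000607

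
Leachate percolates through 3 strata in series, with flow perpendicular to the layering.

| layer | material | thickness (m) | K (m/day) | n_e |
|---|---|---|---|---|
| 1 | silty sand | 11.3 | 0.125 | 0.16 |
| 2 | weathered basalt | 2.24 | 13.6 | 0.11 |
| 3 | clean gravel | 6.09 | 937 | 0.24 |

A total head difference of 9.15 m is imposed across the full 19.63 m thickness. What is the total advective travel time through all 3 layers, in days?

34.8

With flow normal to the layers, continuity requires the same specific discharge q through every layer.
Σ(b_i/K_i) = 11.3/0.125 + 2.24/13.6 + 6.09/937 = 90.57 d.
q = Δh / Σ(b_i/K_i) = 9.15 / 90.57 = 0.1010 m/day.
In each layer the seepage velocity is v_i = q/n_i, so the layer transit time is t_i = b_i·n_i / q:
  layer 1 (silty sand): t_1 = 11.3 × 0.16 / 0.1010 = 17.90 d
  layer 2 (weathered basalt): t_2 = 2.24 × 0.11 / 0.1010 = 2.439 d
  layer 3 (clean gravel): t_3 = 6.09 × 0.24 / 0.1010 = 14.47 d
Total t = Σ t_i = 34.80 days.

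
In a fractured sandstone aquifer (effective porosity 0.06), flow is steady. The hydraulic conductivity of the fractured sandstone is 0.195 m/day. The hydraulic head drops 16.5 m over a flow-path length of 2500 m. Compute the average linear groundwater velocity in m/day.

0.0215

Hydraulic gradient i = Δh / L = 16.5 / 2500 = 0.006600.
Darcy flux q = K · i = 0.1950 × 0.006600 = 0.001287 m/day.
Seepage velocity v = q / n_e = 0.001287 / 0.06 = 0.02145 m/day.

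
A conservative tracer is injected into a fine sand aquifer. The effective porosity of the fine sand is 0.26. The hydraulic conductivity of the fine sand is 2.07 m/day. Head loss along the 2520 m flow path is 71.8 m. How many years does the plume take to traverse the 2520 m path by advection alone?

30.4

Hydraulic gradient i = Δh / L = 71.8 / 2520 = 0.02849.
Darcy flux q = K · i = 2.070 × 0.02849 = 0.05898 m/day.
Seepage velocity v = q / n_e = 0.05898 / 0.26 = 0.2268 m/day.
Travel time t = L / v = 2520 / 0.2268 = 11109 days = 30.42 years.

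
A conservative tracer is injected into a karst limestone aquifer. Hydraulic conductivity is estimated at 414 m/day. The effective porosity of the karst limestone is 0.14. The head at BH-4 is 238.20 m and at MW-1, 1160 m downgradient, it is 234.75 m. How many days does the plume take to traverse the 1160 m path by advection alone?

Hydraulic gradient i = (238.20 − 234.75) / 1160 = 3.45 / 1160 = 0.002974.
Darcy flux q = K · i = 414.0 × 0.002974 = 1.231 m/day.
Seepage velocity v = q / n_e = 1.231 / 0.14 = 8.795 m/day.
Travel time t = L / v = 1160 / 8.795 = 131.9 days.

132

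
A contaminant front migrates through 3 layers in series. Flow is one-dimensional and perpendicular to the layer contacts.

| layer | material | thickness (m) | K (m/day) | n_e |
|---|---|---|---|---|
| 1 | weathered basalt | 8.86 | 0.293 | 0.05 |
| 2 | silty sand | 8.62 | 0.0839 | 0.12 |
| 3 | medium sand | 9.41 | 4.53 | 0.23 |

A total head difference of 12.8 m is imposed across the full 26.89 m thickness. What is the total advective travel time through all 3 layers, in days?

38.4

With flow normal to the layers, continuity requires the same specific discharge q through every layer.
Σ(b_i/K_i) = 8.86/0.293 + 8.62/0.0839 + 9.41/4.53 = 135.1 d.
q = Δh / Σ(b_i/K_i) = 12.8 / 135.1 = 0.09477 m/day.
In each layer the seepage velocity is v_i = q/n_i, so the layer transit time is t_i = b_i·n_i / q:
  layer 1 (weathered basalt): t_1 = 8.86 × 0.05 / 0.09477 = 4.674 d
  layer 2 (silty sand): t_2 = 8.62 × 0.12 / 0.09477 = 10.91 d
  layer 3 (medium sand): t_3 = 9.41 × 0.23 / 0.09477 = 22.84 d
Total t = Σ t_i = 38.42 days.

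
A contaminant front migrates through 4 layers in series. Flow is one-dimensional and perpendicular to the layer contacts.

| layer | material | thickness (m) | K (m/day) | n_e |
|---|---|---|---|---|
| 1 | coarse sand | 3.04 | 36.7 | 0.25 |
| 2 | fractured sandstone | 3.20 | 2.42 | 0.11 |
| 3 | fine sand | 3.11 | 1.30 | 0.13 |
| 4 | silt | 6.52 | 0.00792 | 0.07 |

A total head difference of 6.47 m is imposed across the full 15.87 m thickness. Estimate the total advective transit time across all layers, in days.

252

With flow normal to the layers, continuity requires the same specific discharge q through every layer.
Σ(b_i/K_i) = 3.04/36.7 + 3.20/2.42 + 3.11/1.30 + 6.52/0.00792 = 827.0 d.
q = Δh / Σ(b_i/K_i) = 6.47 / 827.0 = 0.007823 m/day.
In each layer the seepage velocity is v_i = q/n_i, so the layer transit time is t_i = b_i·n_i / q:
  layer 1 (coarse sand): t_1 = 3.04 × 0.25 / 0.007823 = 97.15 d
  layer 2 (fractured sandstone): t_2 = 3.20 × 0.11 / 0.007823 = 44.99 d
  layer 3 (fine sand): t_3 = 3.11 × 0.13 / 0.007823 = 51.68 d
  layer 4 (silt): t_4 = 6.52 × 0.07 / 0.007823 = 58.34 d
Total t = Σ t_i = 252.2 days.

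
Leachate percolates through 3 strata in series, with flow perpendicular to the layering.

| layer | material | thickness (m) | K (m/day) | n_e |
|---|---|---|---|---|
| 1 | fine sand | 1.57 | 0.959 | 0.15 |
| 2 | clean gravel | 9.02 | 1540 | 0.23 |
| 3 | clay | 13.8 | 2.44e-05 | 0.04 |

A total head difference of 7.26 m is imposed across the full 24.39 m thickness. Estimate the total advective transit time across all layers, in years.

610

With flow normal to the layers, continuity requires the same specific discharge q through every layer.
Σ(b_i/K_i) = 1.57/0.959 + 9.02/1540 + 13.8/2.44e-05 = 5.656e+05 d.
q = Δh / Σ(b_i/K_i) = 7.26 / 5.656e+05 = 1.284e-05 m/day.
In each layer the seepage velocity is v_i = q/n_i, so the layer transit time is t_i = b_i·n_i / q:
  layer 1 (fine sand): t_1 = 1.57 × 0.15 / 1.284e-05 = 18346 d
  layer 2 (clean gravel): t_2 = 9.02 × 0.23 / 1.284e-05 = 1.616e+05 d
  layer 3 (clay): t_3 = 13.8 × 0.04 / 1.284e-05 = 43002 d
Total t = Σ t_i = 2.230e+05 days = 610.4 years.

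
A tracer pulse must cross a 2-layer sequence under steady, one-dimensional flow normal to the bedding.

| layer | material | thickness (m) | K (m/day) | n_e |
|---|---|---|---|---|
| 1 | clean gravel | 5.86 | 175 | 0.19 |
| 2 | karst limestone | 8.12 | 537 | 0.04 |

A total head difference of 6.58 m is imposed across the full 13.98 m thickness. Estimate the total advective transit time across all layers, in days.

With flow normal to the layers, continuity requires the same specific discharge q through every layer.
Σ(b_i/K_i) = 5.86/175 + 8.12/537 = 0.04861 d.
q = Δh / Σ(b_i/K_i) = 6.58 / 0.04861 = 135.4 m/day.
In each layer the seepage velocity is v_i = q/n_i, so the layer transit time is t_i = b_i·n_i / q:
  layer 1 (clean gravel): t_1 = 5.86 × 0.19 / 135.4 = 0.008225 d
  layer 2 (karst limestone): t_2 = 8.12 × 0.04 / 135.4 = 0.002399 d
Total t = Σ t_i = 0.01062 days.

0.0106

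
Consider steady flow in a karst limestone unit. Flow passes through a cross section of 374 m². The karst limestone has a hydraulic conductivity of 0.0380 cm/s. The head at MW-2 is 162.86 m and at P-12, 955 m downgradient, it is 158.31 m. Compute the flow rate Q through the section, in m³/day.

Convert K: 0.0380 cm/s × 864 = 32.83 m/day.
Hydraulic gradient i = (162.86 − 158.31) / 955 = 4.55 / 955 = 0.004764.
Darcy's law: Q = K · A · i = 32.83 × 374.0 × 0.004764 = 58.50 m³/day.

58.5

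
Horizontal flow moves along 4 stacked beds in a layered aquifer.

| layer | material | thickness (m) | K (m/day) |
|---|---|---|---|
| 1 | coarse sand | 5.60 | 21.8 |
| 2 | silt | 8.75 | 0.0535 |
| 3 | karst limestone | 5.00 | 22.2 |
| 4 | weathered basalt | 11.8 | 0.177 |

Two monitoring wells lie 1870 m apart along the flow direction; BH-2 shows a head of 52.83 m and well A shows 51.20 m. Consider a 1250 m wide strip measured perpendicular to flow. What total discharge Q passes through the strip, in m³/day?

Flow is parallel to layering, so each bed carries its own Darcy discharge and the transmissivities add.
Σ(K_i·b_i) = 21.8×5.60 + 0.0535×8.75 + 22.2×5.00 + 0.177×11.8 = 235.6 m²/day.
Hydraulic gradient i = (52.83 − 51.20) / 1870 = 1.63 / 1870 = 0.0008717.
Q = Σ(K_i·b_i) · W · i = 235.6 × 1250 × 0.0008717 = 256.7 m³/day.

257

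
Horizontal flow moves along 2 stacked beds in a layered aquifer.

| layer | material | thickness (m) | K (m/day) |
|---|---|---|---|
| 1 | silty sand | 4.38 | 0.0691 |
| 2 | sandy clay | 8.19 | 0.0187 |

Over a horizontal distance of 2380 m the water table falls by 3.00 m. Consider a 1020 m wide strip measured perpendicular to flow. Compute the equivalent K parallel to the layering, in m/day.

Flow is parallel to layering, so each bed carries its own Darcy discharge and the transmissivities add.
Σ(K_i·b_i) = 0.0691×4.38 + 0.0187×8.19 = 0.4558 m²/day.
Total thickness b = 12.57 m, so K_eq = Σ(K_i·b_i)/b = 0.03626 m/day.

0.0363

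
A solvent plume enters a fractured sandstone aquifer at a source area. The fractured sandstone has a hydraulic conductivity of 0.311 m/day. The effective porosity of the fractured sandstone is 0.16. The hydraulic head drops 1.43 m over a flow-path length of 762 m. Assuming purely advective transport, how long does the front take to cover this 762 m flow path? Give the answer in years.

Hydraulic gradient i = Δh / L = 1.43 / 762 = 0.001877.
Darcy flux q = K · i = 0.3110 × 0.001877 = 0.0005836 m/day.
Seepage velocity v = q / n_e = 0.0005836 / 0.16 = 0.003648 m/day.
Travel time t = L / v = 762 / 0.003648 = 2.089e+05 days = 571.9 years.

572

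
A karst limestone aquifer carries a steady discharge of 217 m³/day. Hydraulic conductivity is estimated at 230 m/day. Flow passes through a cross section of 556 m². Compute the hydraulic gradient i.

From Q = K·A·i, i = Q / (K·A) = 217 / (230.0 × 556.0) = 0.001697.

0.00170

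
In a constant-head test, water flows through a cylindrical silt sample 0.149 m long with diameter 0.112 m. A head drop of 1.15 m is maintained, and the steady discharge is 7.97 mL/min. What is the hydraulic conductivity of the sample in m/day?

Cross-sectional area A = π·(d/2)² = π × (0.112/2)² = 0.009852 m².
Convert discharge: 7.97 mL/min = 1.328e-07 m³/s.
Darcy's law rearranged: K = Q·L / (A·Δh) = 1.328e-07 × 0.149 / (0.009852 × 1.15) = 1.747e-06 m/s = 0.1509 m/day.

0.151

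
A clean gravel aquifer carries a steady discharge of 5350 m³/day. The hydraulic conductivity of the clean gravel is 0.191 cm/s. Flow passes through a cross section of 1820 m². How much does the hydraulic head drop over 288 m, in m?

Convert K: 0.191 cm/s × 864 = 165.0 m/day.
From Q = K·A·i, i = Q / (K·A) = 5350 / (165.0 × 1820) = 0.01781.
Head loss Δh = i · L = 0.01781 × 288 = 5.130 m.

5.13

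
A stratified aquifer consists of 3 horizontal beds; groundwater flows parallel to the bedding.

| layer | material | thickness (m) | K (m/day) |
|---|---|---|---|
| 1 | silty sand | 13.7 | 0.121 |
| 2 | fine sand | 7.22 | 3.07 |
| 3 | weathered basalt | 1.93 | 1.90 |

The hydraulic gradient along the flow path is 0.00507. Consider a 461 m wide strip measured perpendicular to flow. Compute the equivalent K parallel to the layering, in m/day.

Flow is parallel to layering, so each bed carries its own Darcy discharge and the transmissivities add.
Σ(K_i·b_i) = 0.121×13.7 + 3.07×7.22 + 1.90×1.93 = 27.49 m²/day.
Total thickness b = 22.85 m, so K_eq = Σ(K_i·b_i)/b = 1.203 m/day.

1.20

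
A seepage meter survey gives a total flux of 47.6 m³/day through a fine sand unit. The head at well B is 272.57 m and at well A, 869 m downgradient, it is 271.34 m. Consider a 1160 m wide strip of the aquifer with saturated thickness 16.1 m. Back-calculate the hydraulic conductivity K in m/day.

Cross-sectional area A = 1160 × 16.1 = 18676 m².
Hydraulic gradient i = (272.57 − 271.34) / 869 = 1.23 / 869 = 0.001415.
From Q = K·A·i, K = Q / (A·i) = 47.6 / (18676 × 0.001415) = 1.801 m/day.

1.80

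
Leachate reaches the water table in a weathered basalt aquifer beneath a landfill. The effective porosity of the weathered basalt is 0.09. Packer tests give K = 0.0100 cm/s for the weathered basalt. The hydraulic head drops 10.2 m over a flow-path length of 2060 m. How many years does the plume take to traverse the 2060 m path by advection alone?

11.9

Convert K: 0.0100 cm/s × 864 = 8.640 m/day.
Hydraulic gradient i = Δh / L = 10.2 / 2060 = 0.004951.
Darcy flux q = K · i = 8.640 × 0.004951 = 0.04278 m/day.
Seepage velocity v = q / n_e = 0.04278 / 0.09 = 0.4753 m/day.
Travel time t = L / v = 2060 / 0.4753 = 4334 days = 11.87 years.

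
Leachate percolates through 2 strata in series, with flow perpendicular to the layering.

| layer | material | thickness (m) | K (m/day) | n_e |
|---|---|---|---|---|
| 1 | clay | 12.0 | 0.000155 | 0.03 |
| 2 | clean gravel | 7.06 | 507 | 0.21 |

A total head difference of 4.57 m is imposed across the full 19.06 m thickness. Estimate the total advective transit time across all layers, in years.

85.5

With flow normal to the layers, continuity requires the same specific discharge q through every layer.
Σ(b_i/K_i) = 12.0/0.000155 + 7.06/507 = 77419 d.
q = Δh / Σ(b_i/K_i) = 4.57 / 77419 = 5.903e-05 m/day.
In each layer the seepage velocity is v_i = q/n_i, so the layer transit time is t_i = b_i·n_i / q:
  layer 1 (clay): t_1 = 12.0 × 0.03 / 5.903e-05 = 6099 d
  layer 2 (clean gravel): t_2 = 7.06 × 0.21 / 5.903e-05 = 25116 d
Total t = Σ t_i = 31215 days = 85.46 years.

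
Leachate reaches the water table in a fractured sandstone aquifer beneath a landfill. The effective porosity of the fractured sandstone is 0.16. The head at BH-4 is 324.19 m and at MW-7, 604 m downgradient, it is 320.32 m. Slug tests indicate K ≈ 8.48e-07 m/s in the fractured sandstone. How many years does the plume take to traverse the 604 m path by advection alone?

564

Convert K: 8.48e-07 m/s × 86400 = 0.07327 m/day.
Hydraulic gradient i = (324.19 − 320.32) / 604 = 3.87 / 604 = 0.006407.
Darcy flux q = K · i = 0.07327 × 0.006407 = 0.0004694 m/day.
Seepage velocity v = q / n_e = 0.0004694 / 0.16 = 0.002934 m/day.
Travel time t = L / v = 604 / 0.002934 = 2.059e+05 days = 563.6 years.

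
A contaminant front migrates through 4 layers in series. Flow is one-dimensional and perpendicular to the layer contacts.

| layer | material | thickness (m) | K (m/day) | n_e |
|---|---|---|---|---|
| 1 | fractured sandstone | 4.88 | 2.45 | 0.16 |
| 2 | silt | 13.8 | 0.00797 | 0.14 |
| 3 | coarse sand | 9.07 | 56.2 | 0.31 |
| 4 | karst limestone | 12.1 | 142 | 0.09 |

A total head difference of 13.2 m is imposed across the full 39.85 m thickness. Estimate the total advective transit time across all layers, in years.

With flow normal to the layers, continuity requires the same specific discharge q through every layer.
Σ(b_i/K_i) = 4.88/2.45 + 13.8/0.00797 + 9.07/56.2 + 12.1/142 = 1734 d.
q = Δh / Σ(b_i/K_i) = 13.2 / 1734 = 0.007614 m/day.
In each layer the seepage velocity is v_i = q/n_i, so the layer transit time is t_i = b_i·n_i / q:
  layer 1 (fractured sandstone): t_1 = 4.88 × 0.16 / 0.007614 = 102.6 d
  layer 2 (silt): t_2 = 13.8 × 0.14 / 0.007614 = 253.8 d
  layer 3 (coarse sand): t_3 = 9.07 × 0.31 / 0.007614 = 369.3 d
  layer 4 (karst limestone): t_4 = 12.1 × 0.09 / 0.007614 = 143.0 d
Total t = Σ t_i = 868.6 days = 2.378 years.

2.38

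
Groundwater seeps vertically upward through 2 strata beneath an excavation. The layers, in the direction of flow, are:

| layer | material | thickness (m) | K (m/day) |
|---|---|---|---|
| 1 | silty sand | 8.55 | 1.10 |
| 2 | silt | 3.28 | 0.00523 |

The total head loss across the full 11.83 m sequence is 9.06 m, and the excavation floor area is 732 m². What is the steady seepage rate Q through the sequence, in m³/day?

Flow is perpendicular to layering, so the layers act in series and the equivalent K is the thickness-weighted harmonic mean.
Total thickness L = 8.55 + 3.28 = 11.83 m.
Σ(b_i/K_i) = 8.55/1.10 + 3.28/0.00523 = 634.9 d.
K_eq = L / Σ(b_i/K_i) = 11.83 / 634.9 = 0.01863 m/day.
Q = K_eq · A · (Δh/L) = 0.01863 × 732 × (9.06/11.83) = 10.45 m³/day.

10.4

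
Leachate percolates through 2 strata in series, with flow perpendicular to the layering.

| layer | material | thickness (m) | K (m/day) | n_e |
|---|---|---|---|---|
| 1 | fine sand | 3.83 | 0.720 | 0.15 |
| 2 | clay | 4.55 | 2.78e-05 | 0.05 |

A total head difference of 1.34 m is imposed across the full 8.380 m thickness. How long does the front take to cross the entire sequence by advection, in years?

With flow normal to the layers, continuity requires the same specific discharge q through every layer.
Σ(b_i/K_i) = 3.83/0.720 + 4.55/2.78e-05 = 1.637e+05 d.
q = Δh / Σ(b_i/K_i) = 1.34 / 1.637e+05 = 8.187e-06 m/day.
In each layer the seepage velocity is v_i = q/n_i, so the layer transit time is t_i = b_i·n_i / q:
  layer 1 (fine sand): t_1 = 3.83 × 0.15 / 8.187e-06 = 70172 d
  layer 2 (clay): t_2 = 4.55 × 0.05 / 8.187e-06 = 27788 d
Total t = Σ t_i = 97960 days = 268.2 years.

268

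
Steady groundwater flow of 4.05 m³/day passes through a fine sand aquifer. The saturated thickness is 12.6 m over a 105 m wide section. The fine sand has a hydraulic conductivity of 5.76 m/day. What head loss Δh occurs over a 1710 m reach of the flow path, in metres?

0.909

Cross-sectional area A = 105 × 12.6 = 1323 m².
From Q = K·A·i, i = Q / (K·A) = 4.05 / (5.760 × 1323) = 0.0005315.
Head loss Δh = i · L = 0.0005315 × 1710 = 0.9088 m.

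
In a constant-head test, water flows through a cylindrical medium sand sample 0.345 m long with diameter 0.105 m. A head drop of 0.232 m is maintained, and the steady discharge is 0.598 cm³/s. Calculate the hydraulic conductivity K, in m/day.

Cross-sectional area A = π·(d/2)² = π × (0.105/2)² = 0.008659 m².
Convert discharge: 0.598 cm³/s = 5.980e-07 m³/s.
Darcy's law rearranged: K = Q·L / (A·Δh) = 5.980e-07 × 0.345 / (0.008659 × 0.232) = 0.0001027 m/s = 8.873 m/day.

8.87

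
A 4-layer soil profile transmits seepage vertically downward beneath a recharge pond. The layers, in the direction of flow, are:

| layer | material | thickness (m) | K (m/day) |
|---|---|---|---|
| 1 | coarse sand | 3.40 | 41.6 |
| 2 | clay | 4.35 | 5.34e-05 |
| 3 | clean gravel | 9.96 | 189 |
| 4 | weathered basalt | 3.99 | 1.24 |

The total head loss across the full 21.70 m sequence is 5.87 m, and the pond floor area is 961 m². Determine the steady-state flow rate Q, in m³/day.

0.0692

Flow is perpendicular to layering, so the layers act in series and the equivalent K is the thickness-weighted harmonic mean.
Total thickness L = 3.40 + 4.35 + 9.96 + 3.99 = 21.70 m.
Σ(b_i/K_i) = 3.40/41.6 + 4.35/5.34e-05 + 9.96/189 + 3.99/1.24 = 81464 d.
K_eq = L / Σ(b_i/K_i) = 21.70 / 81464 = 0.0002664 m/day.
Q = K_eq · A · (Δh/L) = 0.0002664 × 961 × (5.87/21.70) = 0.06925 m³/day.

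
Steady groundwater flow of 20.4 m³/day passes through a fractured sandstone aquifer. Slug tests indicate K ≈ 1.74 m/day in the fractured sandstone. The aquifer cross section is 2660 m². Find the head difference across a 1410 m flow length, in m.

From Q = K·A·i, i = Q / (K·A) = 20.4 / (1.740 × 2660) = 0.004408.
Head loss Δh = i · L = 0.004408 × 1410 = 6.215 m.

6.21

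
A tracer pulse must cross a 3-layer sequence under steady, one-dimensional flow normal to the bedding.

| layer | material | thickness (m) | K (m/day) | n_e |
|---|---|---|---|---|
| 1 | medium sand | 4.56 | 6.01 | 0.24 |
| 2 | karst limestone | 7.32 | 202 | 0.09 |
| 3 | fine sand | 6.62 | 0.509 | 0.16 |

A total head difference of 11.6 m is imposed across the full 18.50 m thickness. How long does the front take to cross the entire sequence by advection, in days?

With flow normal to the layers, continuity requires the same specific discharge q through every layer.
Σ(b_i/K_i) = 4.56/6.01 + 7.32/202 + 6.62/0.509 = 13.80 d.
q = Δh / Σ(b_i/K_i) = 11.6 / 13.80 = 0.8405 m/day.
In each layer the seepage velocity is v_i = q/n_i, so the layer transit time is t_i = b_i·n_i / q:
  layer 1 (medium sand): t_1 = 4.56 × 0.24 / 0.8405 = 1.302 d
  layer 2 (karst limestone): t_2 = 7.32 × 0.09 / 0.8405 = 0.7838 d
  layer 3 (fine sand): t_3 = 6.62 × 0.16 / 0.8405 = 1.260 d
Total t = Σ t_i = 3.346 days.

3.35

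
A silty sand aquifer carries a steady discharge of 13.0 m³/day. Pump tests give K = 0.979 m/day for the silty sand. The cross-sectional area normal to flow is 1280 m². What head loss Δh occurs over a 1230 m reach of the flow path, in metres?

From Q = K·A·i, i = Q / (K·A) = 13.0 / (0.9790 × 1280) = 0.01037.
Head loss Δh = i · L = 0.01037 × 1230 = 12.76 m.

12.8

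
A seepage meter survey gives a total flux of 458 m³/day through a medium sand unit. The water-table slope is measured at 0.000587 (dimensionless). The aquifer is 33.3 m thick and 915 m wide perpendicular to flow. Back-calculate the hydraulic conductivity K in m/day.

Cross-sectional area A = 915 × 33.3 = 30469 m².
Hydraulic gradient i = 0.000587.
From Q = K·A·i, K = Q / (A·i) = 458 / (30469 × 0.0005870) = 25.61 m/day.

25.6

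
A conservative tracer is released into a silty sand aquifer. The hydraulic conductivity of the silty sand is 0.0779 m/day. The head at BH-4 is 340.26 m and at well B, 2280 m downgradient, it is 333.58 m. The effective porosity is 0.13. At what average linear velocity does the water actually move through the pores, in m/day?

0.00176

Hydraulic gradient i = (340.26 − 333.58) / 2280 = 6.68 / 2280 = 0.002930.
Darcy flux q = K · i = 0.07790 × 0.002930 = 0.0002282 m/day.
Seepage velocity v = q / n_e = 0.0002282 / 0.13 = 0.001756 m/day.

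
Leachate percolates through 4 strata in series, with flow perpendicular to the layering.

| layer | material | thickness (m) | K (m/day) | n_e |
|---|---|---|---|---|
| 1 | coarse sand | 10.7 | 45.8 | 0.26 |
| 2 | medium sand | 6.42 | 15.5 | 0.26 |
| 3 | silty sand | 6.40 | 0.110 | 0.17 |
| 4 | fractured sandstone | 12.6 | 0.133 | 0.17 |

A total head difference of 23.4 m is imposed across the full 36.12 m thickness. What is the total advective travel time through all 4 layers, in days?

With flow normal to the layers, continuity requires the same specific discharge q through every layer.
Σ(b_i/K_i) = 10.7/45.8 + 6.42/15.5 + 6.40/0.110 + 12.6/0.133 = 153.6 d.
q = Δh / Σ(b_i/K_i) = 23.4 / 153.6 = 0.1524 m/day.
In each layer the seepage velocity is v_i = q/n_i, so the layer transit time is t_i = b_i·n_i / q:
  layer 1 (coarse sand): t_1 = 10.7 × 0.26 / 0.1524 = 18.26 d
  layer 2 (medium sand): t_2 = 6.42 × 0.26 / 0.1524 = 10.95 d
  layer 3 (silty sand): t_3 = 6.40 × 0.17 / 0.1524 = 7.140 d
  layer 4 (fractured sandstone): t_4 = 12.6 × 0.17 / 0.1524 = 14.06 d
Total t = Σ t_i = 50.41 days.

50.4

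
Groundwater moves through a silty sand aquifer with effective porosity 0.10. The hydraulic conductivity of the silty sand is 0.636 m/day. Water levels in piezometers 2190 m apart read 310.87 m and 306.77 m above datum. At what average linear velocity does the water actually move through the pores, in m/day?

0.0119

Hydraulic gradient i = (310.87 − 306.77) / 2190 = 4.1 / 2190 = 0.001872.
Darcy flux q = K · i = 0.6360 × 0.001872 = 0.001191 m/day.
Seepage velocity v = q / n_e = 0.001191 / 0.10 = 0.01191 m/day.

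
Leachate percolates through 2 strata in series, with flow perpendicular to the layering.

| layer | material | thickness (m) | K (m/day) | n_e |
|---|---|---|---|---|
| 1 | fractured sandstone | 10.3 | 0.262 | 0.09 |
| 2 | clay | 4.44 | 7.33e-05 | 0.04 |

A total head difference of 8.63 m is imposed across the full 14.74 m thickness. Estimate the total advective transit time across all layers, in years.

21.2

With flow normal to the layers, continuity requires the same specific discharge q through every layer.
Σ(b_i/K_i) = 10.3/0.262 + 4.44/7.33e-05 = 60612 d.
q = Δh / Σ(b_i/K_i) = 8.63 / 60612 = 0.0001424 m/day.
In each layer the seepage velocity is v_i = q/n_i, so the layer transit time is t_i = b_i·n_i / q:
  layer 1 (fractured sandstone): t_1 = 10.3 × 0.09 / 0.0001424 = 6511 d
  layer 2 (clay): t_2 = 4.44 × 0.04 / 0.0001424 = 1247 d
Total t = Σ t_i = 7758 days = 21.24 years.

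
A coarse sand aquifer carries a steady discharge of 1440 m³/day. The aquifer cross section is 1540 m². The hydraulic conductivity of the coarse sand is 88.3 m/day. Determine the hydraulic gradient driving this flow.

From Q = K·A·i, i = Q / (K·A) = 1440 / (88.30 × 1540) = 0.01059.

0.0106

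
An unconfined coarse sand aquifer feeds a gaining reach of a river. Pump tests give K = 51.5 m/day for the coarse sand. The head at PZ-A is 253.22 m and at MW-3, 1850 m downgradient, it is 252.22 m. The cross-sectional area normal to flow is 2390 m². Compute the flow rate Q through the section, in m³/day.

66.5

Hydraulic gradient i = (253.22 − 252.22) / 1850 = 1 / 1850 = 0.0005405.
Darcy's law: Q = K · A · i = 51.50 × 2390 × 0.0005405 = 66.53 m³/day.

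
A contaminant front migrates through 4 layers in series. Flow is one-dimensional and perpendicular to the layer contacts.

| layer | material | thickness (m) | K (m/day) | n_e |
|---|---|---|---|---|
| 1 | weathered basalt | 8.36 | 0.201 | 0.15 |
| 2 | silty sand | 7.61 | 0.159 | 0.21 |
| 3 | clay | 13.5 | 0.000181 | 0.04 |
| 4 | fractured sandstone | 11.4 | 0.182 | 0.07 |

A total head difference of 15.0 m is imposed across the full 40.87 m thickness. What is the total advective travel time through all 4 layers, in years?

With flow normal to the layers, continuity requires the same specific discharge q through every layer.
Σ(b_i/K_i) = 8.36/0.201 + 7.61/0.159 + 13.5/0.000181 + 11.4/0.182 = 74738 d.
q = Δh / Σ(b_i/K_i) = 15.0 / 74738 = 0.0002007 m/day.
In each layer the seepage velocity is v_i = q/n_i, so the layer transit time is t_i = b_i·n_i / q:
  layer 1 (weathered basalt): t_1 = 8.36 × 0.15 / 0.0002007 = 6248 d
  layer 2 (silty sand): t_2 = 7.61 × 0.21 / 0.0002007 = 7963 d
  layer 3 (clay): t_3 = 13.5 × 0.04 / 0.0002007 = 2691 d
  layer 4 (fractured sandstone): t_4 = 11.4 × 0.07 / 0.0002007 = 3976 d
Total t = Σ t_i = 20877 days = 57.16 years.

57.2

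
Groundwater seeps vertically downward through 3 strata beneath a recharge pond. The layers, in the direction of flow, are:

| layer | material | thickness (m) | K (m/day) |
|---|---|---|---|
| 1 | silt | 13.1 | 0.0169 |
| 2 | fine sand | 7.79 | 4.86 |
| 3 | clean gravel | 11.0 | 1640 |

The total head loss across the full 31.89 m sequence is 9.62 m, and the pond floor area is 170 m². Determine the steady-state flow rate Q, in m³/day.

2.11

Flow is perpendicular to layering, so the layers act in series and the equivalent K is the thickness-weighted harmonic mean.
Total thickness L = 13.1 + 7.79 + 11.0 = 31.89 m.
Σ(b_i/K_i) = 13.1/0.0169 + 7.79/4.86 + 11.0/1640 = 776.8 d.
K_eq = L / Σ(b_i/K_i) = 31.89 / 776.8 = 0.04106 m/day.
Q = K_eq · A · (Δh/L) = 0.04106 × 170 × (9.62/31.89) = 2.105 m³/day.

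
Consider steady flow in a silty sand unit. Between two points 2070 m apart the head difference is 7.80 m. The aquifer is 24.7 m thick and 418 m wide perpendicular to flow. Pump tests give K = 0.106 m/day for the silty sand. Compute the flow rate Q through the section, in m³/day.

4.12

Cross-sectional area A = 418 × 24.7 = 10325 m².
Hydraulic gradient i = Δh / L = 7.80 / 2070 = 0.003768.
Darcy's law: Q = K · A · i = 0.1060 × 10325 × 0.003768 = 4.124 m³/day.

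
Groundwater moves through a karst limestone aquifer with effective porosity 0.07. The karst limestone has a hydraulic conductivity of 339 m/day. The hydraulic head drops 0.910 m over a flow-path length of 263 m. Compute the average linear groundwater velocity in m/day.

Hydraulic gradient i = Δh / L = 0.910 / 263 = 0.003460.
Darcy flux q = K · i = 339.0 × 0.003460 = 1.173 m/day.
Seepage velocity v = q / n_e = 1.173 / 0.07 = 16.76 m/day.

16.8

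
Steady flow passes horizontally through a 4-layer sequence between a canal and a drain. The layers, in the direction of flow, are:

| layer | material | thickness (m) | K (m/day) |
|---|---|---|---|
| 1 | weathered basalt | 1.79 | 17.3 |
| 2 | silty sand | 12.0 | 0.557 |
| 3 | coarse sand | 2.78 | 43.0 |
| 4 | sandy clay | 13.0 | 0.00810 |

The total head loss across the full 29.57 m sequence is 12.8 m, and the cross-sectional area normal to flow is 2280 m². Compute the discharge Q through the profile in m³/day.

17.9

Flow is perpendicular to layering, so the layers act in series and the equivalent K is the thickness-weighted harmonic mean.
Total thickness L = 1.79 + 12.0 + 2.78 + 13.0 = 29.57 m.
Σ(b_i/K_i) = 1.79/17.3 + 12.0/0.557 + 2.78/43.0 + 13.0/0.00810 = 1627 d.
K_eq = L / Σ(b_i/K_i) = 29.57 / 1627 = 0.01818 m/day.
Q = K_eq · A · (Δh/L) = 0.01818 × 2280 × (12.8/29.57) = 17.94 m³/day.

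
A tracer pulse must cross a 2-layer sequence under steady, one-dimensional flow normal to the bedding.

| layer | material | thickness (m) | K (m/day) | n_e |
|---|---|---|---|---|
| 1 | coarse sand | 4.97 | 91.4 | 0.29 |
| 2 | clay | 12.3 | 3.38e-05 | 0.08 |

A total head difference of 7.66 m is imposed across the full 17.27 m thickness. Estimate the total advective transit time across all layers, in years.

315

With flow normal to the layers, continuity requires the same specific discharge q through every layer.
Σ(b_i/K_i) = 4.97/91.4 + 12.3/3.38e-05 = 3.639e+05 d.
q = Δh / Σ(b_i/K_i) = 7.66 / 3.639e+05 = 2.105e-05 m/day.
In each layer the seepage velocity is v_i = q/n_i, so the layer transit time is t_i = b_i·n_i / q:
  layer 1 (coarse sand): t_1 = 4.97 × 0.29 / 2.105e-05 = 68472 d
  layer 2 (clay): t_2 = 12.3 × 0.08 / 2.105e-05 = 46747 d
Total t = Σ t_i = 1.152e+05 days = 315.5 years.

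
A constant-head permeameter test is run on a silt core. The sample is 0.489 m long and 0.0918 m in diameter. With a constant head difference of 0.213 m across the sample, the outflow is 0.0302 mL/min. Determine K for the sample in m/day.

0.0151

Cross-sectional area A = π·(d/2)² = π × (0.0918/2)² = 0.006619 m².
Convert discharge: 0.0302 mL/min = 5.033e-10 m³/s.
Darcy's law rearranged: K = Q·L / (A·Δh) = 5.033e-10 × 0.489 / (0.006619 × 0.213) = 1.746e-07 m/s = 0.01508 m/day.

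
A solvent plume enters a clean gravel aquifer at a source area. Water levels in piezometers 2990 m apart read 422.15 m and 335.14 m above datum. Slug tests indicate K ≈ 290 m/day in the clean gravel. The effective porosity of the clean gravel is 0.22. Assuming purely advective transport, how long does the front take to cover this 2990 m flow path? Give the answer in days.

77.9

Hydraulic gradient i = (422.15 − 335.14) / 2990 = 87.01 / 2990 = 0.02910.
Darcy flux q = K · i = 290.0 × 0.02910 = 8.439 m/day.
Seepage velocity v = q / n_e = 8.439 / 0.22 = 38.36 m/day.
Travel time t = L / v = 2990 / 38.36 = 77.95 days.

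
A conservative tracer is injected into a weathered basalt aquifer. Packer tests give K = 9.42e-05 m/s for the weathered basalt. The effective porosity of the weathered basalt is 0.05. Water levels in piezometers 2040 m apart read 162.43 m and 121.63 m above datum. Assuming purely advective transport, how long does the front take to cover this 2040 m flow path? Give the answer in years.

Convert K: 9.42e-05 m/s × 86400 = 8.139 m/day.
Hydraulic gradient i = (162.43 − 121.63) / 2040 = 40.8 / 2040 = 0.02000.
Darcy flux q = K · i = 8.139 × 0.02000 = 0.1628 m/day.
Seepage velocity v = q / n_e = 0.1628 / 0.05 = 3.256 m/day.
Travel time t = L / v = 2040 / 3.256 = 626.6 days = 1.716 years.

1.72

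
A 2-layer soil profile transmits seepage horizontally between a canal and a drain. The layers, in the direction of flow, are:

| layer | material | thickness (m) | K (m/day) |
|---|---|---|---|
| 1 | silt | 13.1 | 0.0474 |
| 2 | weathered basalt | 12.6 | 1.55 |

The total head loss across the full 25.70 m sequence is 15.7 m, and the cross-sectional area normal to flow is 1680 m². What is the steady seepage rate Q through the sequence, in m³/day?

92.7

Flow is perpendicular to layering, so the layers act in series and the equivalent K is the thickness-weighted harmonic mean.
Total thickness L = 13.1 + 12.6 = 25.70 m.
Σ(b_i/K_i) = 13.1/0.0474 + 12.6/1.55 = 284.5 d.
K_eq = L / Σ(b_i/K_i) = 25.70 / 284.5 = 0.09033 m/day.
Q = K_eq · A · (Δh/L) = 0.09033 × 1680 × (15.7/25.70) = 92.71 m³/day.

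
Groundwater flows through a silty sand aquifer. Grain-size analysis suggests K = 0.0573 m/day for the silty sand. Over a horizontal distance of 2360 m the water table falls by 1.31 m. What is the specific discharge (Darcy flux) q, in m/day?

3.18e-05

Hydraulic gradient i = Δh / L = 1.31 / 2360 = 0.0005551.
Specific discharge q = K · i = 0.05730 × 0.0005551 = 3.181e-05 m/day.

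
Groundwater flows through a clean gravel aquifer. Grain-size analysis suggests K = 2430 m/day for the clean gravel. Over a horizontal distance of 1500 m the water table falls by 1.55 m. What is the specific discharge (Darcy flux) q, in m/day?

Hydraulic gradient i = Δh / L = 1.55 / 1500 = 0.001033.
Specific discharge q = K · i = 2430 × 0.001033 = 2.511 m/day.

2.51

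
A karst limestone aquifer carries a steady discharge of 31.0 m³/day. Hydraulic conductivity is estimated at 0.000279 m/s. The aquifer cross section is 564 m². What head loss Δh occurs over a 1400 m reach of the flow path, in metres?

3.19

Convert K: 0.000279 m/s × 86400 = 24.11 m/day.
From Q = K·A·i, i = Q / (K·A) = 31.0 / (24.11 × 564.0) = 0.002280.
Head loss Δh = i · L = 0.002280 × 1400 = 3.192 m.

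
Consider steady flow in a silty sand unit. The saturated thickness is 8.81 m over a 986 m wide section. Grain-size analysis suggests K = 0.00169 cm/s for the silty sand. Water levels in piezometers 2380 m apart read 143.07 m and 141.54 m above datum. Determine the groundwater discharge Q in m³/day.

Convert K: 0.00169 cm/s × 864 = 1.460 m/day.
Cross-sectional area A = 986 × 8.81 = 8687 m².
Hydraulic gradient i = (143.07 − 141.54) / 2380 = 1.53 / 2380 = 0.0006429.
Darcy's law: Q = K · A · i = 1.460 × 8687 × 0.0006429 = 8.154 m³/day.

8.15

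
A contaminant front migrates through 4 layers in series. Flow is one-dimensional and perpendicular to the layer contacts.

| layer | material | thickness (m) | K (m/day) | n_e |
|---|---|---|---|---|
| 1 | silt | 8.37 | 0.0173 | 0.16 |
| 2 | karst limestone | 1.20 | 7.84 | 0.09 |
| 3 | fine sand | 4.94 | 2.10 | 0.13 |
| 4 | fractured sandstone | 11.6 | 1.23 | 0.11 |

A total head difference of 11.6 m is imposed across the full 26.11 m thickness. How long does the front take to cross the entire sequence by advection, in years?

0.394

With flow normal to the layers, continuity requires the same specific discharge q through every layer.
Σ(b_i/K_i) = 8.37/0.0173 + 1.20/7.84 + 4.94/2.10 + 11.6/1.23 = 495.8 d.
q = Δh / Σ(b_i/K_i) = 11.6 / 495.8 = 0.02340 m/day.
In each layer the seepage velocity is v_i = q/n_i, so the layer transit time is t_i = b_i·n_i / q:
  layer 1 (silt): t_1 = 8.37 × 0.16 / 0.02340 = 57.23 d
  layer 2 (karst limestone): t_2 = 1.20 × 0.09 / 0.02340 = 4.616 d
  layer 3 (fine sand): t_3 = 4.94 × 0.13 / 0.02340 = 27.45 d
  layer 4 (fractured sandstone): t_4 = 11.6 × 0.11 / 0.02340 = 54.53 d
Total t = Σ t_i = 143.8 days = 0.3938 years.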